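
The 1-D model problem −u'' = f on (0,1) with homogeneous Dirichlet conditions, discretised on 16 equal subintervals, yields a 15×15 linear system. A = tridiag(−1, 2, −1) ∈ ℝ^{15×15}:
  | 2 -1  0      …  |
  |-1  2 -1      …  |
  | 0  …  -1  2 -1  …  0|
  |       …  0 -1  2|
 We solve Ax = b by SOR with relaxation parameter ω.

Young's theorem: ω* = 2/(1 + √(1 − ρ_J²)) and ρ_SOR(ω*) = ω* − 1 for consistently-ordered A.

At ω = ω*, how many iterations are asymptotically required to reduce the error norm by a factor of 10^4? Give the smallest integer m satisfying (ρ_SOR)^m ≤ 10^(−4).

B_J for the 15×15 system has eigenvalues cos(kπ/16); ρ_J = cos(π/16) = 0.9807853.
1 − cos²(π/16) = sin²(π/16) ⇒ √(1−ρ_J²) = sin(π/16) = 0.1950903.
ω* = 2/(1+0.1950903) = 1.6735137
and ρ(B_{ω*}) = 1.6735137 − 1 = 0.6735137.
m ≥ 4·ln10 / (−ln 0.6735137) = 23.303; smallest integer m = 24.

m = 24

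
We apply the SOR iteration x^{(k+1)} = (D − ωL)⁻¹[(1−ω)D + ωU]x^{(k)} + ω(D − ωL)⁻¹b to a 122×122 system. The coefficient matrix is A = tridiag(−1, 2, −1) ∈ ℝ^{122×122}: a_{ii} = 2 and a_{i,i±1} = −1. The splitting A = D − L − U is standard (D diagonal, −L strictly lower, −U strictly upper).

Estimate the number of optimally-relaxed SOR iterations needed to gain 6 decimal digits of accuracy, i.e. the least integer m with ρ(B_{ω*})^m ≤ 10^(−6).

m = 271

[ρ_J] n=122: ρ(B_J) = cos(π/(n+1)) = cos(π/123) = 0.9996738.
root = sin(π/123) = 0.0255386  (since 1−cos² = sin²).
Then 2/(1+√(1−ρ_J²)) = 2/(1+0.0255386); ω* = 2/1.0255386 = 1.9501948.
ρ(B_{ω*}) = ω*−1 = 0.9501948
(0.9501948)^m ≤ 10^{−6}  ⇒  m·ln(0.9501948) ≤ −6·ln10  ⇒  m ≥ 270.424  ⇒  m = 271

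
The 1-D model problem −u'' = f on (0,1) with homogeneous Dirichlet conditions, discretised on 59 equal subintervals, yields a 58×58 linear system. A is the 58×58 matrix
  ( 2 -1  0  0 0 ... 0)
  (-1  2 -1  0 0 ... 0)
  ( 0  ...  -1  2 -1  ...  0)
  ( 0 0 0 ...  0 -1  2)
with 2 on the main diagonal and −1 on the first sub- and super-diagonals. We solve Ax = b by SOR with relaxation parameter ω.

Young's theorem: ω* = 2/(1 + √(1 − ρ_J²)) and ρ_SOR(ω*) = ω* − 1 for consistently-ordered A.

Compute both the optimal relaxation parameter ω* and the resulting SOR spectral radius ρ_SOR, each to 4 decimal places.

n=58: λ(B_J) = 1 − λ(A)/2 = cos(kπ/59); k=1 gives ρ_J = 0.9986.
√(1−ρ_J²) = |sin(π/59)| = 0.05322
Young: ω* = 2/(1+√(1−ρ_J²)) = 2/(1+0.05322) = 2/1.05322 = 1.8989.
and ρ(B_{ω*}) = 1.8989 − 1 = 0.8989.

ω* = 1.8989, ρ_SOR = 0.8989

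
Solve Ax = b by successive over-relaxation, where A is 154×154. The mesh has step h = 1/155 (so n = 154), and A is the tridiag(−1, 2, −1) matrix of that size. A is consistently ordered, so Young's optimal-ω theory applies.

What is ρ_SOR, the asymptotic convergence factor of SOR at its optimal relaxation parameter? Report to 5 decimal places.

ρ_SOR = 0.96027

spectrum of D⁻¹(L+U) = {cos(kπ/155) : 1≤k≤154}; ρ_J = cos(π/155) = 0.99979.
√(1−ρ_J²) simplifies to sin(π/155) = 0.020267.
Young: ω* = 2/(1+√(1−ρ_J²)) = 2/(1+0.020267) = 2/1.020267 = 1.96027.
ρ_SOR = ω* − 1 = 1.96027 − 1 = 0.96027.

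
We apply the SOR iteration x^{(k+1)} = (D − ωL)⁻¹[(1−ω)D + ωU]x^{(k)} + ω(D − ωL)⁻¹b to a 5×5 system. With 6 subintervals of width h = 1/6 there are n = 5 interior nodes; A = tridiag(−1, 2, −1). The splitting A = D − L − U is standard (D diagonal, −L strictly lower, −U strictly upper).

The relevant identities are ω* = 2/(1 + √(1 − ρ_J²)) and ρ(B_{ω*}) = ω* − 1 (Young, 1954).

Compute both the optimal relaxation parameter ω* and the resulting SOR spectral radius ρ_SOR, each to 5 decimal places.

B_J for the 5×5 system has eigenvalues cos(kπ/6); ρ_J = cos(π/6) = 0.86603.
√(1−ρ_J²) simplifies to sin(π/6) = 0.500000.
ω* = 2/(1+0.500000) = 1.33333
Hence ρ(B_{ω*}) = 1.33333 − 1 = 0.33333.

ω* = 1.33333, ρ_SOR = 0.33333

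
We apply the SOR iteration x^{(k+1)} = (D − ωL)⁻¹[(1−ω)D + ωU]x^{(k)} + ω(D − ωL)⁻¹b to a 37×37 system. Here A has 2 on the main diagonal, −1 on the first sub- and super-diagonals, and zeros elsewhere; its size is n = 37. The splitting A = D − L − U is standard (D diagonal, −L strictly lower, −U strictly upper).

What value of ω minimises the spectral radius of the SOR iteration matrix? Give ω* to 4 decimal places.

ω* = 1.8474

½·tridiag(1,0,1) at n=37: λ_k = cos(kπ/38); max |λ| at k=1 ⇒ ρ_J = cos(π/38) ≈ 0.9966.
root = sin(π/38) = 0.08258  (since 1−cos² = sin²).
[ω*] 2 ÷ (1 + 0.08258) = 2 ÷ 1.08258 = 1.8474.
[ρ_SOR] ω* − 1 = 0.8474.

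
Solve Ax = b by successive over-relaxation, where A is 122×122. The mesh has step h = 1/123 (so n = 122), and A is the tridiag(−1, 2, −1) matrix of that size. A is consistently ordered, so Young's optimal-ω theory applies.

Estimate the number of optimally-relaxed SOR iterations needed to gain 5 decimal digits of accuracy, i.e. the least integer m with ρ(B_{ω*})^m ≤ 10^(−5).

m = 226

With n=122, ρ(Jacobi) = cos(π/123) = 0.9996738.
√(1 − cos²(π/123)) = sin(π/123) ≈ 0.0255386.
ω* = 2/(1+0.0255386) = 1.9501948
[ρ_SOR] ω* − 1 = 0.9501948.
Need (0.9501948)^m ≤ 10^(−5): m ≥ 5·ln10/|ln 0.9501948| = 11.5129/0.0510883 = 225.353 ⇒ m = 226.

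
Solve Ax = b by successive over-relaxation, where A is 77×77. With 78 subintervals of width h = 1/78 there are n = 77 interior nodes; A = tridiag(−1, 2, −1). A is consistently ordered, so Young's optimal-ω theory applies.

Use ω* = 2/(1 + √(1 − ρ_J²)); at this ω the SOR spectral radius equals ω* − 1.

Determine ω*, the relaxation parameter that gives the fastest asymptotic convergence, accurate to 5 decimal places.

ω* = 1.92259

[ρ_J] n=77: ρ(B_J) = cos(π/(n+1)) = cos(π/78) = 0.99919.
√(1−ρ_J²) = |sin(π/78)| = 0.040266
Then 2/(1+√(1−ρ_J²)) = 2/(1+0.040266); ω* = 2/1.040266 = 1.92259.
ρ(B_{ω*}) = ω*−1 = 0.92259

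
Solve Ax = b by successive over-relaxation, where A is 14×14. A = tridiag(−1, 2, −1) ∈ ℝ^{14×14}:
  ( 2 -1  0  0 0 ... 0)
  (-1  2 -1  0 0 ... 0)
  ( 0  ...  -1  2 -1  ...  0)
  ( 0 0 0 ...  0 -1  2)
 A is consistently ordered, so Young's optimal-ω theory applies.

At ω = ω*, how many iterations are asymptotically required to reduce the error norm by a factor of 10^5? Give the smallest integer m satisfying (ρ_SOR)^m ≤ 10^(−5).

m = 28

½·tridiag(1,0,1) at n=14: λ_k = cos(kπ/15); max |λ| at k=1 ⇒ ρ_J = cos(π/15) ≈ 0.9781476.
√(1−ρ_J²) = |sin(π/15)| = 0.2079117
ω* = 2/(1 + 0.2079117) = 2/1.2079117 = 1.6557502.
and ρ(B_{ω*}) = 1.6557502 − 1 = 0.6557502.
ρ_SOR^m ≤ 10^(−5) ⇔ m ≥ 5·ln10/(−ln 0.6557502) = 11.5129/0.421975 = 27.283; m = ⌈27.283⌉ = 28.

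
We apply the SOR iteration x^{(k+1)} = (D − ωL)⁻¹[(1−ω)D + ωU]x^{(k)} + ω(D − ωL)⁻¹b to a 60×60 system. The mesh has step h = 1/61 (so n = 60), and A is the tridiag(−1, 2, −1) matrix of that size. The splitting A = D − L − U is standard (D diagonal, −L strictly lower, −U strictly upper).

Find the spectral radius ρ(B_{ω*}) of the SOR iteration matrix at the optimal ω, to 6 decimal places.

ρ_J = max_k |cos(kπ/61)| = cos(π/61) = 0.998674
√(1 − cos²(π/61)) = sin(π/61) ≈ 0.0514788.
ω* = 2 / (1 + 0.0514788) = 2 / 1.0514788 ≈ 1.902083.
ρ_SOR = ω* − 1 ≈ 0.902083.

ρ_SOR = 0.902083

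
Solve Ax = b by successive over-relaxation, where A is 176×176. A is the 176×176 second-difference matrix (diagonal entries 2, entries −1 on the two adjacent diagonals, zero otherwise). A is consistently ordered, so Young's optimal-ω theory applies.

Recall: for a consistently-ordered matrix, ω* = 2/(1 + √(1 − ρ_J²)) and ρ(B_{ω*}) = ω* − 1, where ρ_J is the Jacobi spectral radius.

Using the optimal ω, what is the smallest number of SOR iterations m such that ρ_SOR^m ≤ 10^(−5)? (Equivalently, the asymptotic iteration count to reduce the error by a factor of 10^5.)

m = 325

B_J for the 176×176 system has eigenvalues cos(kπ/177); ρ_J = cos(π/177) = 0.9998425.
√(1−ρ_J²) = |sin(π/177)| = 0.0177482
Young: ω* = 2/(1+√(1−ρ_J²)) = 2/(1+0.0177482) = 2/1.0177482 = 1.9651226.
Hence ρ(B_{ω*}) = 1.9651226 − 1 = 0.9651226.
(0.9651226)^m ≤ 10^{−5}  ⇒  m·ln(0.9651226) ≤ −5·ln10  ⇒  m ≥ 324.306  ⇒  m = 325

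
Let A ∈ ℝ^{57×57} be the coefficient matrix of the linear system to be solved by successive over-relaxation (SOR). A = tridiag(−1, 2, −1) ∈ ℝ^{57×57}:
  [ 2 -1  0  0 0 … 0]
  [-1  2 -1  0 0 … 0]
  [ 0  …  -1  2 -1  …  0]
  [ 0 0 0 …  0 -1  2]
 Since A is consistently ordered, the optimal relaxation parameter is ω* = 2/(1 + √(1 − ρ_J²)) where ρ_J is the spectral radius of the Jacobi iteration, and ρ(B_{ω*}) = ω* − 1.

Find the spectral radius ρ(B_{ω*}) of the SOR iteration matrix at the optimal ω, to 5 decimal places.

[ρ_J] n=57: ρ(B_J) = cos(π/(n+1)) = cos(π/58) = 0.99853.
1 − cos²(π/58) = sin²(π/58) ⇒ √(1−ρ_J²) = sin(π/58) = 0.054139.
[ω*] 2 ÷ (1 + 0.054139) = 2 ÷ 1.054139 = 1.89728.
ρ(B_{ω*}) = ω*−1 = 0.89728

ρ_SOR = 0.89728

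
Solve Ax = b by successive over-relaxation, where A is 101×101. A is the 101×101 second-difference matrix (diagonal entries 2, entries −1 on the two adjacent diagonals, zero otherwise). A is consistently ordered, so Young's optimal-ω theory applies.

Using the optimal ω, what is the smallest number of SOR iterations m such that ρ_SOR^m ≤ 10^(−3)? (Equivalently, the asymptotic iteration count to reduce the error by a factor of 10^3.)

m = 113

ρ_J = max_k |cos(kπ/102)| = cos(π/102) = 0.9995257
root = sin(π/102) = 0.0307951  (since 1−cos² = sin²).
ω* = 2 / (1 + 0.0307951) = 2 / 1.0307951 ≈ 1.9402498.
and ρ(B_{ω*}) = 1.9402498 − 1 = 0.9402498.
3·ln10 = 6.90776; −ln(0.9402498) = 0.0616097; m = ⌈6.90776/0.0616097⌉ = ⌈112.121⌉ = 113.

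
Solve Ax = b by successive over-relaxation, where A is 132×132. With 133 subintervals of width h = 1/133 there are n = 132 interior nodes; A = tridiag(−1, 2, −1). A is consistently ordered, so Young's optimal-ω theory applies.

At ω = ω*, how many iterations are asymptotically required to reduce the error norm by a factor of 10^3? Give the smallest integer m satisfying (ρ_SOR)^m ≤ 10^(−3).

m = 147

spectrum of D⁻¹(L+U) = {cos(kπ/133) : 1≤k≤132}; ρ_J = cos(π/133) = 0.9997210.
√(1−ρ_J²) simplifies to sin(π/133) = 0.0236188.
ω* = 2/(1 + 0.0236188) = 2/1.0236188 = 1.9538524.
ρ(B_{ω*}) = ω*−1 = 0.9538524
3·ln10 = 6.90776; −ln(0.9538524) = 0.0472463; m = ⌈6.90776/0.0472463⌉ = ⌈146.207⌉ = 147.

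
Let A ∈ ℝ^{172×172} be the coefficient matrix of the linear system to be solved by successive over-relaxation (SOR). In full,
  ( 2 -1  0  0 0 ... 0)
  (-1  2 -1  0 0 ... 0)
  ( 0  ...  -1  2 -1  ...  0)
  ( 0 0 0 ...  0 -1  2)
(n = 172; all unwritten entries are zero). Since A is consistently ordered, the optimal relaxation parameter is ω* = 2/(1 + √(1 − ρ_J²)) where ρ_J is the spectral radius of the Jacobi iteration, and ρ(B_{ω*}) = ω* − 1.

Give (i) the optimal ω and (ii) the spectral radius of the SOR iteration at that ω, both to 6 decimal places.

ω* = 1.964331, ρ_SOR = 0.964331

ρ_J = max_k |cos(kπ/173)| = cos(π/173) = 0.999835
√(1−ρ_J²) simplifies to sin(π/173) = 0.0181585.
Young: ω* = 2/(1+√(1−ρ_J²)) = 2/(1+0.0181585) = 2/1.0181585 = 1.964331.
ρ_SOR = ω* − 1 = 1.964331 − 1 = 0.964331.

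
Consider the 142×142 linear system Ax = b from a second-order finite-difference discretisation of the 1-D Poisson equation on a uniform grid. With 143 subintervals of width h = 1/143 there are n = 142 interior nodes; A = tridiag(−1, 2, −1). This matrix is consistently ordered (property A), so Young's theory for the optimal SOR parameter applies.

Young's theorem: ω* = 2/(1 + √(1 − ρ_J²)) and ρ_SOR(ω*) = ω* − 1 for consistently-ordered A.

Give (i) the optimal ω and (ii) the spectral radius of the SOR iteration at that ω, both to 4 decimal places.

With n=142, ρ(Jacobi) = cos(π/143) = 0.9998.
√(1 − cos²(π/143)) = sin(π/143) ≈ 0.02197.
So ω* = 2/1.02197 = 1.9570 (Young).
ρ_SOR = ω* − 1 = 1.9570 − 1 = 0.9570.

ω* = 1.9570, ρ_SOR = 0.9570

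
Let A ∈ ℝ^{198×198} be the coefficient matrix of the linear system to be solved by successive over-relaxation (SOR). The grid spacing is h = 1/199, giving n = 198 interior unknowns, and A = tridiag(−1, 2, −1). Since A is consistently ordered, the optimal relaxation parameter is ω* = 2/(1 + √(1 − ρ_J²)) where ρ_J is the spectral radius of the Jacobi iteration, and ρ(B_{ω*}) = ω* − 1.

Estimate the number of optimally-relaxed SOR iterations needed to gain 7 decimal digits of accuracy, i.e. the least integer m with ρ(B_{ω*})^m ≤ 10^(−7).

½·tridiag(1,0,1) at n=198: λ_k = cos(kπ/199); max |λ| at k=1 ⇒ ρ_J = cos(π/199) ≈ 0.9998754.
√(1−ρ_J²) = |sin(π/199)| = 0.0157862
[ω*] 2 ÷ (1 + 0.0157862) = 2 ÷ 1.0157862 = 1.9689183.
Hence ρ(B_{ω*}) = 1.9689183 − 1 = 0.9689183.
Need (0.9689183)^m ≤ 10^(−7): m ≥ 7·ln10/|ln 0.9689183| = 16.1181/0.031575 = 510.470 ⇒ m = 511.

m = 511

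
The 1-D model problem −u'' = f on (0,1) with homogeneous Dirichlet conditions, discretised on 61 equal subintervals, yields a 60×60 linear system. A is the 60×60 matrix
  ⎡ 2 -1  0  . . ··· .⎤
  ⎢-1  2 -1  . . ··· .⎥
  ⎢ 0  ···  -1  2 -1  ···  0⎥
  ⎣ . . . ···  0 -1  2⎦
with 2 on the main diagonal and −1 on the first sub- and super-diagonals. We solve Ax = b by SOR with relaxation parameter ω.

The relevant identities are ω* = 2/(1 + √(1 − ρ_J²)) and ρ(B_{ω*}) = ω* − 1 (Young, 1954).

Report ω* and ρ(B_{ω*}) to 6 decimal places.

n=60: λ(B_J) = 1 − λ(A)/2 = cos(kπ/61); k=1 gives ρ_J = 0.998674.
root = sin(π/61) = 0.0514788  (since 1−cos² = sin²).
ω* = 2/(1+0.0514788) = 1.902083
Hence ρ(B_{ω*}) = 1.902083 − 1 = 0.902083.

ω* = 1.902083, ρ_SOR = 0.902083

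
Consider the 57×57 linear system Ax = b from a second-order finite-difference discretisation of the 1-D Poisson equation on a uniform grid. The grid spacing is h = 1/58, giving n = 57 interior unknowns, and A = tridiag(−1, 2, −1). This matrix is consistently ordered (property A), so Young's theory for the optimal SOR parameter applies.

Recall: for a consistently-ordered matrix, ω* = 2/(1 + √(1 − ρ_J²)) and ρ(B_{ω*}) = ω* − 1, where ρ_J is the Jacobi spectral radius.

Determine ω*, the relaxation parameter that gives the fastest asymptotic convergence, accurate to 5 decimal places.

ρ_J = max_k |cos(kπ/58)| = cos(π/58) = 0.99853
√(1−ρ_J²) simplifies to sin(π/58) = 0.054139.
ω* = 2/(1+0.054139) = 1.89728
ρ_SOR = ω* − 1 = 1.89728 − 1 = 0.89728.

ω* = 1.89728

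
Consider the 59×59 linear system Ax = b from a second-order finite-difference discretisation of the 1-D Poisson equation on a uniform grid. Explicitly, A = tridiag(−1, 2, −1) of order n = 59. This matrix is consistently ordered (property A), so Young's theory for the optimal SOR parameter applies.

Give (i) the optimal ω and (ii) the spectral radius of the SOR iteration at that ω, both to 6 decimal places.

ω* = 1.900534, ρ_SOR = 0.900534

ρ_J = max_k |cos(kπ/60)| = cos(π/60) = 0.998630
root = sin(π/60) = 0.0523360  (since 1−cos² = sin²).
Young: ω* = 2/(1+√(1−ρ_J²)) = 2/(1+0.0523360) = 2/1.0523360 = 1.900534.
Hence ρ(B_{ω*}) = 1.900534 − 1 = 0.900534.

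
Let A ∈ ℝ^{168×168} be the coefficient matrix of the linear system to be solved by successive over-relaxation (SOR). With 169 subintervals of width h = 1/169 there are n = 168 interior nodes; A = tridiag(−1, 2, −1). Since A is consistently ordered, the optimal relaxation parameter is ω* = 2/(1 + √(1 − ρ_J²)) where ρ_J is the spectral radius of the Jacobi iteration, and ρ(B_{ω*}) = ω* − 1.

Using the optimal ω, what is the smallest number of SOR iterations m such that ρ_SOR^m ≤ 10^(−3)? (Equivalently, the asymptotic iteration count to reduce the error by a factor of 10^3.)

B_J for the 168×168 system has eigenvalues cos(kπ/169); ρ_J = cos(π/169) = 0.9998272.
√(1−ρ_J²) simplifies to sin(π/169) = 0.0185882.
So ω* = 2/1.0185882 = 1.9635020 (Young).
and ρ(B_{ω*}) = 1.9635020 − 1 = 0.9635020.
(0.9635020)^m ≤ 10^{−3}  ⇒  m·ln(0.9635020) ≤ −3·ln10  ⇒  m ≥ 185.789  ⇒  m = 186

m = 186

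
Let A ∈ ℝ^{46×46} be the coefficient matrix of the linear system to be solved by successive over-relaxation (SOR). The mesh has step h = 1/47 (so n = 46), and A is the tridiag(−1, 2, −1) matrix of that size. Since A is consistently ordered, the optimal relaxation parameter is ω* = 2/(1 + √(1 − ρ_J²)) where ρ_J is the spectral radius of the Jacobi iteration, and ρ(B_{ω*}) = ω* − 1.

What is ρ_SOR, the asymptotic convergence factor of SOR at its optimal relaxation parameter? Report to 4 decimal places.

n=46: λ(B_J) = 1 − λ(A)/2 = cos(kπ/47); k=1 gives ρ_J = 0.9978.
root = sin(π/47) = 0.06679  (since 1−cos² = sin²).
[ω*] 2 ÷ (1 + 0.06679) = 2 ÷ 1.06679 = 1.8748.
[ρ_SOR] ω* − 1 = 0.8748.

ρ_SOR = 0.8748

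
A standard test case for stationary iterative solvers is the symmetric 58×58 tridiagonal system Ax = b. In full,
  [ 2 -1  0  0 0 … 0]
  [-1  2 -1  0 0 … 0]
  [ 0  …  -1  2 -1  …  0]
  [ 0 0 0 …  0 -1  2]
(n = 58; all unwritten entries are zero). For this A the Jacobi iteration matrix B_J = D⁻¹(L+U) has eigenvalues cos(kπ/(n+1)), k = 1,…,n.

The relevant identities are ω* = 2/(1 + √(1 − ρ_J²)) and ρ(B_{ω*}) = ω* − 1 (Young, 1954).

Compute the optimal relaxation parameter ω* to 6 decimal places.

ω* = 1.898935

With n=58, ρ(Jacobi) = cos(π/59) = 0.998583.
√(1 − cos²(π/59)) = sin(π/59) ≈ 0.0532222.
Young: ω* = 2/(1+√(1−ρ_J²)) = 2/(1+0.0532222) = 2/1.0532222 = 1.898935.
At ω = 1.898935 every |λ(B_ω)| = ω−1, so ρ_SOR = 0.898935.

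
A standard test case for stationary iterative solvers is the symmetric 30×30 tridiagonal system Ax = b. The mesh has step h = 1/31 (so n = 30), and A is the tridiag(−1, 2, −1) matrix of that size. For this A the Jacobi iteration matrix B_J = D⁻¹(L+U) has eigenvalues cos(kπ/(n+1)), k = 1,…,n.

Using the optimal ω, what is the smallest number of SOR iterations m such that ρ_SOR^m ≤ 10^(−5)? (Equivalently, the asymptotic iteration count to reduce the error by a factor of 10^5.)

spectrum of D⁻¹(L+U) = {cos(kπ/31) : 1≤k≤30}; ρ_J = cos(π/31) = 0.9948693.
√(1−ρ_J²) simplifies to sin(π/31) = 0.1011683.
ω* = 2/(1+0.1011683) = 1.8162528
ρ(B_{ω*}) = ω*−1 = 0.8162528
ρ_SOR^m ≤ 10^(−5) ⇔ m ≥ 5·ln10/(−ln 0.8162528) = 11.5129/0.203031 = 56.705; m = ⌈56.705⌉ = 57.

m = 57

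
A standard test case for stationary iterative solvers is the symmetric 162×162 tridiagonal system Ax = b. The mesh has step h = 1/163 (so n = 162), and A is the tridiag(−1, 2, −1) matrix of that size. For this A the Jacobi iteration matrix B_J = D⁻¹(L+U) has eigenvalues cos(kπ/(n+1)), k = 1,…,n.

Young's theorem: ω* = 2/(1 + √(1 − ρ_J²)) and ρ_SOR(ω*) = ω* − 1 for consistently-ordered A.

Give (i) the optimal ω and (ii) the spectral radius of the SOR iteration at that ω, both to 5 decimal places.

[ρ_J] n=162: ρ(B_J) = cos(π/(n+1)) = cos(π/163) = 0.99981.
1 − cos²(π/163) = sin²(π/163) ⇒ √(1−ρ_J²) = sin(π/163) = 0.019272.
ω* = 2/(1+0.019272) = 1.96218
and ρ(B_{ω*}) = 1.96218 − 1 = 0.96218.

ω* = 1.96218, ρ_SOR = 0.96218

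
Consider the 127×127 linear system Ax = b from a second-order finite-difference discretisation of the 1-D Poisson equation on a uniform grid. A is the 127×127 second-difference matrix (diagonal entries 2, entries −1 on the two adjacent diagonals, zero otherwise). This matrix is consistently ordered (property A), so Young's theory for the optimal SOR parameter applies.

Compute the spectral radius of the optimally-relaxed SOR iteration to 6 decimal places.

ρ_SOR = 0.952093

[ρ_J] n=127: ρ(B_J) = cos(π/(n+1)) = cos(π/128) = 0.999699.
√(1−ρ_J²) = |sin(π/128)| = 0.0245412
Young: ω* = 2/(1+√(1−ρ_J²)) = 2/(1+0.0245412) = 2/1.0245412 = 1.952093.
Hence ρ(B_{ω*}) = 1.952093 − 1 = 0.952093.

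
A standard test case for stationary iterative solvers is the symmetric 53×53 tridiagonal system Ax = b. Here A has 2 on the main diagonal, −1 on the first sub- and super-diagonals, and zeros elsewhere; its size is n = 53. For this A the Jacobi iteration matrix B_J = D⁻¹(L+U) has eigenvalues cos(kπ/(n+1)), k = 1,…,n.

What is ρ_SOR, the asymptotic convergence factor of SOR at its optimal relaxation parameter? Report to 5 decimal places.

ρ_SOR = 0.89010

With n=53, ρ(Jacobi) = cos(π/54) = 0.99831.
√(1−ρ_J²) simplifies to sin(π/54) = 0.058145.
So ω* = 2/1.058145 = 1.89010 (Young).
ρ(B_{ω*}) = ω*−1 = 0.89010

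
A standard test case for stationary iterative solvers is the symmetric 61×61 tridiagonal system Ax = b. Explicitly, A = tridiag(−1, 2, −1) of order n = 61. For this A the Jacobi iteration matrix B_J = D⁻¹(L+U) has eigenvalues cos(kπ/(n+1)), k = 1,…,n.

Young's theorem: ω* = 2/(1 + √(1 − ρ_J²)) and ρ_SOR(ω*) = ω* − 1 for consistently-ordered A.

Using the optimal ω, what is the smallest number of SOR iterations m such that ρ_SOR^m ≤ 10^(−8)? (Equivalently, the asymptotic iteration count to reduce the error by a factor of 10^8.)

With n=61, ρ(Jacobi) = cos(π/62) = 0.9987165.
√(1 − cos²(π/62)) = sin(π/62) ≈ 0.0506492.
[ω*] 2 ÷ (1 + 0.0506492) = 2 ÷ 1.0506492 = 1.9035849.
ρ(B_{ω*}) = ω*−1 = 0.9035849
(0.9035849)^m ≤ 10^{−8}  ⇒  m·ln(0.9035849) ≤ −8·ln10  ⇒  m ≥ 181.691  ⇒  m = 182

m = 182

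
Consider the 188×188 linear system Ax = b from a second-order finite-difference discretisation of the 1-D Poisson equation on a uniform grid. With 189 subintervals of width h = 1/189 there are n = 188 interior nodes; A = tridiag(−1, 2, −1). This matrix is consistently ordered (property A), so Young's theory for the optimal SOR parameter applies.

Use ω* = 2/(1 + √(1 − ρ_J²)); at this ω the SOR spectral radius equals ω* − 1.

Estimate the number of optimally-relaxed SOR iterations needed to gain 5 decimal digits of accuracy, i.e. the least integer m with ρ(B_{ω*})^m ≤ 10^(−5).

m = 347

½·tridiag(1,0,1) at n=188: λ_k = cos(kπ/189); max |λ| at k=1 ⇒ ρ_J = cos(π/189) ≈ 0.9998619.
√(1−ρ_J²) simplifies to sin(π/189) = 0.0166214.
Young: ω* = 2/(1+√(1−ρ_J²)) = 2/(1+0.0166214) = 2/1.0166214 = 1.9673007.
[ρ_SOR] ω* − 1 = 0.9673007.
5·ln10 = 11.5129; −ln(0.9673007) = 0.0332459; m = ⌈11.5129/0.0332459⌉ = ⌈346.295⌉ = 347.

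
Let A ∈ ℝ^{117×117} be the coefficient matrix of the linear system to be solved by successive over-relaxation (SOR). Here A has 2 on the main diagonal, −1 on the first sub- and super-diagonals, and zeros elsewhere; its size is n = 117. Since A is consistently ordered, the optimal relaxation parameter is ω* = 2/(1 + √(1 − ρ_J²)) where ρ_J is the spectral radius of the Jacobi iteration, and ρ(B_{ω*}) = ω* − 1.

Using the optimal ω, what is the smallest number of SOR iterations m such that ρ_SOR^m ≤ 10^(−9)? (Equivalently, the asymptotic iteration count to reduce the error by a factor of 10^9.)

ρ_J = max_k |cos(kπ/118)| = cos(π/118) = 0.9996456
√(1−ρ_J²) = |sin(π/118)| = 0.0266205
ω* = 2/(1+0.0266205) = 1.9481396
Hence ρ(B_{ω*}) = 1.9481396 − 1 = 0.9481396.
9·ln10 = 20.7233; −ln(0.9481396) = 0.0532535; m = ⌈20.7233/0.0532535⌉ = ⌈389.144⌉ = 390.

m = 390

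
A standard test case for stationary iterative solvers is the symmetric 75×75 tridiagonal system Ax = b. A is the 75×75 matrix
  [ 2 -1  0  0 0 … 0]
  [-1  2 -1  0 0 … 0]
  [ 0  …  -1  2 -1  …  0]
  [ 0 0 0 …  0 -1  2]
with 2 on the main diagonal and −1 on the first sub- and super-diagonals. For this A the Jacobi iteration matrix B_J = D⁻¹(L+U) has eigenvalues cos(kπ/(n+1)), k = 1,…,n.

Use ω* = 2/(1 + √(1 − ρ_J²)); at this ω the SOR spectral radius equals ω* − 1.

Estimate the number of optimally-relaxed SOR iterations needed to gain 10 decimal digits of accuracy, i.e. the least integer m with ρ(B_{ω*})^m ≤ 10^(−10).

[ρ_J] n=75: ρ(B_J) = cos(π/(n+1)) = cos(π/76) = 0.9991458.
root = sin(π/76) = 0.0413250  (since 1−cos² = sin²).
[ω*] 2 ÷ (1 + 0.0413250) = 2 ÷ 1.0413250 = 1.9206300.
[ρ_SOR] ω* − 1 = 0.9206300.
Need (0.9206300)^m ≤ 10^(−10): m ≥ 10·ln10/|ln 0.9206300| = 23.0259/0.0826971 = 278.437 ⇒ m = 279.

m = 279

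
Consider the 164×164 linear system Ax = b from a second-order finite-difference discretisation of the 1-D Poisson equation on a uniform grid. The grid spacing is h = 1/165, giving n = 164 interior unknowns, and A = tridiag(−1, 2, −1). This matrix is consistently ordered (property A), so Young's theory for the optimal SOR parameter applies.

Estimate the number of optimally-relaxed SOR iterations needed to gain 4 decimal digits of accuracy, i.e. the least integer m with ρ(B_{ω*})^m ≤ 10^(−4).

B_J for the 164×164 system has eigenvalues cos(kπ/165); ρ_J = cos(π/165) = 0.9998187.
√(1−ρ_J²) = |sin(π/165)| = 0.0190388
ω* = 2/(1+0.0190388) = 1.9626338
ρ(B_{ω*}) = ω*−1 = 0.9626338
(0.9626338)^m ≤ 10^{−4}  ⇒  m·ln(0.9626338) ≤ −4·ln10  ⇒  m ≥ 241.854  ⇒  m = 242

m = 242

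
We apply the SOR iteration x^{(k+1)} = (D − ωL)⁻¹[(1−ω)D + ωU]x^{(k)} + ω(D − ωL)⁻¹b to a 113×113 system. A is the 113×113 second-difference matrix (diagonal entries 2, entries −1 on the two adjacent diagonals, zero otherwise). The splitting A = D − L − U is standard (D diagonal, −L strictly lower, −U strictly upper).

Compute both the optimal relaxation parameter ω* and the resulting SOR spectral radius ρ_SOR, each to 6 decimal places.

[ρ_J] n=113: ρ(B_J) = cos(π/(n+1)) = cos(π/114) = 0.999620.
1 − cos²(π/114) = sin²(π/114) ⇒ √(1−ρ_J²) = sin(π/114) = 0.0275543.
So ω* = 2/1.0275543 = 1.946369 (Young).
and ρ(B_{ω*}) = 1.946369 − 1 = 0.946369.

ω* = 1.946369, ρ_SOR = 0.946369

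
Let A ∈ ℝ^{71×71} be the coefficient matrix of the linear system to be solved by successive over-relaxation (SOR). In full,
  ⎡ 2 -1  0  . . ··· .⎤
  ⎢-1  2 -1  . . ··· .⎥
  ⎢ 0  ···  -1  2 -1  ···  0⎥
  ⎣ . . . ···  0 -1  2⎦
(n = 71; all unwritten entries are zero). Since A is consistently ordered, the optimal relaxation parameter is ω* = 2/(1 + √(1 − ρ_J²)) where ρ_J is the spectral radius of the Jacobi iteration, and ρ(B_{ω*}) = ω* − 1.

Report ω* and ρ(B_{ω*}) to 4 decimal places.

ω* = 1.9164, ρ_SOR = 0.9164

B_J for the 71×71 system has eigenvalues cos(kπ/72); ρ_J = cos(π/72) = 0.9990.
root = sin(π/72) = 0.04362  (since 1−cos² = sin²).
ω* = 2/(1 + 0.04362) = 2/1.04362 = 1.9164.
At ω = 1.9164 every |λ(B_ω)| = ω−1, so ρ_SOR = 0.9164.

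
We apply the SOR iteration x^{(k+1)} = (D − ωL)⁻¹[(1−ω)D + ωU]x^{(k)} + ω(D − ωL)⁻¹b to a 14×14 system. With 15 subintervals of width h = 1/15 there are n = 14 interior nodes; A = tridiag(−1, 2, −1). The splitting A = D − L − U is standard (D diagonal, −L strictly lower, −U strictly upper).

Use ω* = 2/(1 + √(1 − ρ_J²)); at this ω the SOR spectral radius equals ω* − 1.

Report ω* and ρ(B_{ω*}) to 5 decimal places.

n=14: λ(B_J) = 1 − λ(A)/2 = cos(kπ/15); k=1 gives ρ_J = 0.97815.
root = sin(π/15) = 0.207912  (since 1−cos² = sin²).
ω* = 2 / (1 + 0.207912) = 2 / 1.207912 ≈ 1.65575.
ρ_SOR = ω* − 1 = 1.65575 − 1 = 0.65575.

ω* = 1.65575, ρ_SOR = 0.65575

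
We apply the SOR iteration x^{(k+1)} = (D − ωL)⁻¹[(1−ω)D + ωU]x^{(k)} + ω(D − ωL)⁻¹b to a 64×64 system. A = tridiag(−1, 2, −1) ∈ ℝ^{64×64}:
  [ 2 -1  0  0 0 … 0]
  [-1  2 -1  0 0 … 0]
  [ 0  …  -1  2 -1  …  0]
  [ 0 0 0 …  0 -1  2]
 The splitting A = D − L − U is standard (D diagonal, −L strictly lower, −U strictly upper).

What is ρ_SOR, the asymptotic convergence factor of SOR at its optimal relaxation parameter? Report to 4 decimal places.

[ρ_J] n=64: ρ(B_J) = cos(π/(n+1)) = cos(π/65) = 0.9988.
root = sin(π/65) = 0.04831  (since 1−cos² = sin²).
[ω*] 2 ÷ (1 + 0.04831) = 2 ÷ 1.04831 = 1.9078.
and ρ(B_{ω*}) = 1.9078 − 1 = 0.9078.

ρ_SOR = 0.9078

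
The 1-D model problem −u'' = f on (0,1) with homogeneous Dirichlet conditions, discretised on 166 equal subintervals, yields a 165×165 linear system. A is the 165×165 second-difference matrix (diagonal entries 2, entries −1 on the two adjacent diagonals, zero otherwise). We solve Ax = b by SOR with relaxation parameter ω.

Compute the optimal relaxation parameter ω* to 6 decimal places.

spectrum of D⁻¹(L+U) = {cos(kπ/166) : 1≤k≤165}; ρ_J = cos(π/166) = 0.999821.
√(1−ρ_J²) = |sin(π/166)| = 0.0189241
Young: ω* = 2/(1+√(1−ρ_J²)) = 2/(1+0.0189241) = 2/1.0189241 = 1.962855.
ρ_SOR = ω* − 1 ≈ 0.962855.

ω* = 1.962855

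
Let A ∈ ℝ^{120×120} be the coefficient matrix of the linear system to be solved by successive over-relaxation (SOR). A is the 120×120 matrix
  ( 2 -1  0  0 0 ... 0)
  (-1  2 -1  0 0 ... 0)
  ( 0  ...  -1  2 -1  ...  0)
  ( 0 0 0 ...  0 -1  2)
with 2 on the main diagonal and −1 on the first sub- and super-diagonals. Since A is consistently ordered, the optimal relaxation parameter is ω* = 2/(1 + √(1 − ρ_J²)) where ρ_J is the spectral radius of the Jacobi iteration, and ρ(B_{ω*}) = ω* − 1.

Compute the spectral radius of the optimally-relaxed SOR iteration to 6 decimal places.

ρ_SOR = 0.949392

[ρ_J] n=120: ρ(B_J) = cos(π/(n+1)) = cos(π/121) = 0.999663.
√(1−ρ_J²) simplifies to sin(π/121) = 0.0259607.
So ω* = 2/1.0259607 = 1.949392 (Young).
ρ(B_{ω*}) = ω*−1 = 0.949392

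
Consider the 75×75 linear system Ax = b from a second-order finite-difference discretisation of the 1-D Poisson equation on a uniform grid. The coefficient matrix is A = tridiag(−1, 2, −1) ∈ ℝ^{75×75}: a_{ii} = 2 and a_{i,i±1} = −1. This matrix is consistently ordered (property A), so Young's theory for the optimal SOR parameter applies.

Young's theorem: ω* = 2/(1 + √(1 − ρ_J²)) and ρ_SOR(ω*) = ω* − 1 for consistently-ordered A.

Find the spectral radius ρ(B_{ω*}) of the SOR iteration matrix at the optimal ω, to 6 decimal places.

ρ_SOR = 0.920630

[ρ_J] n=75: ρ(B_J) = cos(π/(n+1)) = cos(π/76) = 0.999146.
√(1−ρ_J²) simplifies to sin(π/76) = 0.0413250.
ω* = 2/(1 + 0.0413250) = 2/1.0413250 = 1.920630.
ρ_SOR = ω* − 1 ≈ 0.920630.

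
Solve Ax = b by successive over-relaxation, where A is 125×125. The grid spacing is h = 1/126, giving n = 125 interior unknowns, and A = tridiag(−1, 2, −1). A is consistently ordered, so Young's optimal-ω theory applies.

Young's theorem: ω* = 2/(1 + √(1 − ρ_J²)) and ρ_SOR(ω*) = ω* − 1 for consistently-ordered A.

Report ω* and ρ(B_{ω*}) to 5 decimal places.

ω* = 1.95135, ρ_SOR = 0.95135

B_J for the 125×125 system has eigenvalues cos(kπ/126); ρ_J = cos(π/126) = 0.99969.
√(1−ρ_J²) simplifies to sin(π/126) = 0.024931.
Then 2/(1+√(1−ρ_J²)) = 2/(1+0.024931); ω* = 2/1.024931 = 1.95135.
ρ(B_{ω*}) = ω*−1 = 0.95135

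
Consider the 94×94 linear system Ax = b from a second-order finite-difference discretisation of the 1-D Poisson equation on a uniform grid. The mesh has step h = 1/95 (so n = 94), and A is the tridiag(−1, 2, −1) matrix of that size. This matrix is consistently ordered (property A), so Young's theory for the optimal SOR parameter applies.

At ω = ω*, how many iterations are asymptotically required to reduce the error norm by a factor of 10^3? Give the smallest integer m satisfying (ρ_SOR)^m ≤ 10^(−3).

m = 105

[ρ_J] n=94: ρ(B_J) = cos(π/(n+1)) = cos(π/95) = 0.9994533.
root = sin(π/95) = 0.0330634  (since 1−cos² = sin²).
ω* = 2/(1+0.0330634) = 1.9359896
ρ(B_{ω*}) = ω*−1 = 0.9359896
(0.9359896)^m ≤ 10^{−3}  ⇒  m·ln(0.9359896) ≤ −3·ln10  ⇒  m ≥ 104.424  ⇒  m = 105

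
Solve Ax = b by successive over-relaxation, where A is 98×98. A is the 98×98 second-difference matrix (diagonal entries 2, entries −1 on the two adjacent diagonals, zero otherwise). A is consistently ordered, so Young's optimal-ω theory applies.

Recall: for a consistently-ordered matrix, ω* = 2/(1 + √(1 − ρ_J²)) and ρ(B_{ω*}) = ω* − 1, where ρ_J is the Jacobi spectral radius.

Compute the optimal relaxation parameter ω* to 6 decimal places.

[ρ_J] n=98: ρ(B_J) = cos(π/(n+1)) = cos(π/99) = 0.999497.
√(1−ρ_J²) = |sin(π/99)| = 0.0317279
So ω* = 2/1.0317279 = 1.938496 (Young).
ρ(B_{ω*}) = ω*−1 = 0.938496

ω* = 1.938496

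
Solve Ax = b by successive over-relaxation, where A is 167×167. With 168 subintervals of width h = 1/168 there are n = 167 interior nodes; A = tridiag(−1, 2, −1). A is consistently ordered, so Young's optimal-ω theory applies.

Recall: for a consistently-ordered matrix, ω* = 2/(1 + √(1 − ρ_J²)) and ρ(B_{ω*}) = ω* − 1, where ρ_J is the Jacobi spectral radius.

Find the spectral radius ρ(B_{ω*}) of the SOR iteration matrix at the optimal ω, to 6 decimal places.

[ρ_J] n=167: ρ(B_J) = cos(π/(n+1)) = cos(π/168) = 0.999825.
√(1 − cos²(π/168)) = sin(π/168) ≈ 0.0186989.
ω* = 2 / (1 + 0.0186989) = 2 / 1.0186989 ≈ 1.963289.
ρ(B_{ω*}) = ω*−1 = 0.963289

ρ_SOR = 0.963289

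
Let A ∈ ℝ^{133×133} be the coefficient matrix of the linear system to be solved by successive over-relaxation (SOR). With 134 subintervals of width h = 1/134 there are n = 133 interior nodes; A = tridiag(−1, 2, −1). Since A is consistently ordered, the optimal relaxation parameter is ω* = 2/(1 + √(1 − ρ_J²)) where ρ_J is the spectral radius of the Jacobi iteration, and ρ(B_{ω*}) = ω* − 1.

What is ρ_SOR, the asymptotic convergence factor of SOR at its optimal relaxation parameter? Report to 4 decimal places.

ρ_SOR = 0.9542

ρ_J = max_k |cos(kπ/134)| = cos(π/134) = 0.9997
1 − cos²(π/134) = sin²(π/134) ⇒ √(1−ρ_J²) = sin(π/134) = 0.02344.
So ω* = 2/1.02344 = 1.9542 (Young).
and ρ(B_{ω*}) = 1.9542 − 1 = 0.9542.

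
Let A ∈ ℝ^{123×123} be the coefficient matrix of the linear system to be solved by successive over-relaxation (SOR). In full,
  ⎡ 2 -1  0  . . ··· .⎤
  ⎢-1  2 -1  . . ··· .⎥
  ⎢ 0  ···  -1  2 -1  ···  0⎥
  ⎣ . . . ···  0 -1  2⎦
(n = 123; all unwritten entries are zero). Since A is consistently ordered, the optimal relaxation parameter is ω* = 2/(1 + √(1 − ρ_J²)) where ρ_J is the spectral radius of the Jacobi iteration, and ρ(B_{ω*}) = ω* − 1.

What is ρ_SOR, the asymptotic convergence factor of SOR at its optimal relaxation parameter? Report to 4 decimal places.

B_J for the 123×123 system has eigenvalues cos(kπ/124); ρ_J = cos(π/124) = 0.9997.
root = sin(π/124) = 0.02533  (since 1−cos² = sin²).
Young: ω* = 2/(1+√(1−ρ_J²)) = 2/(1+0.02533) = 2/1.02533 = 1.9506.
and ρ(B_{ω*}) = 1.9506 − 1 = 0.9506.

ρ_SOR = 0.9506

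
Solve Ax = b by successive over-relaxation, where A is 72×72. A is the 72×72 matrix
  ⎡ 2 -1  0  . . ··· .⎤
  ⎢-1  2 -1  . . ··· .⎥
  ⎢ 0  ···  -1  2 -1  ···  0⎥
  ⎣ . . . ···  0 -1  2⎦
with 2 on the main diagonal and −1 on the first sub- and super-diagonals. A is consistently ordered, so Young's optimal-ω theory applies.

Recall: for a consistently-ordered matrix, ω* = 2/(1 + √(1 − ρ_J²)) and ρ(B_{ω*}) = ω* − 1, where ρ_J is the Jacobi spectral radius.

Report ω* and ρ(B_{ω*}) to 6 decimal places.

B_J for the 72×72 system has eigenvalues cos(kπ/73); ρ_J = cos(π/73) = 0.999074.
√(1−ρ_J²) = |sin(π/73)| = 0.0430222
So ω* = 2/1.0430222 = 1.917505 (Young).
and ρ(B_{ω*}) = 1.917505 − 1 = 0.917505.

ω* = 1.917505, ρ_SOR = 0.917505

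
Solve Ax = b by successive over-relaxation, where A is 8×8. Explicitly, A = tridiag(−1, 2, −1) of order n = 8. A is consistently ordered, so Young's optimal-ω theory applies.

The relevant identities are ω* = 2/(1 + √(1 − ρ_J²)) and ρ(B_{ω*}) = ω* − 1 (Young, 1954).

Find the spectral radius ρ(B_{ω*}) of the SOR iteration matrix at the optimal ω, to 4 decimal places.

ρ_SOR = 0.4903

ρ_J = max_k |cos(kπ/9)| = cos(π/9) = 0.9397
√(1−ρ_J²) simplifies to sin(π/9) = 0.34202.
ω* = 2/(1 + 0.34202) = 2/1.34202 = 1.4903.
ρ_SOR = ω* − 1 = 1.4903 − 1 = 0.4903.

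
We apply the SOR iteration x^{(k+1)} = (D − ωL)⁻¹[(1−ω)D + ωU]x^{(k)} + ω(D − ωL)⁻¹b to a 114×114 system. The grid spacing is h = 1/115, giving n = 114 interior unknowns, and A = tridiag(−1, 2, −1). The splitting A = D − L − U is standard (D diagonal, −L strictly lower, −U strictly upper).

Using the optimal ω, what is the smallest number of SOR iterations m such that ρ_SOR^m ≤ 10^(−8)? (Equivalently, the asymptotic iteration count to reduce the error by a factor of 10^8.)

[ρ_J] n=114: ρ(B_J) = cos(π/(n+1)) = cos(π/115) = 0.9996269.
root = sin(π/115) = 0.0273148  (since 1−cos² = sin²).
[ω*] 2 ÷ (1 + 0.0273148) = 2 ÷ 1.0273148 = 1.9468229.
ρ_SOR = ω* − 1 ≈ 0.9468229.
ρ_SOR^m ≤ 10^(−8) ⇔ m ≥ 8·ln10/(−ln 0.9468229) = 18.4207/0.0546432 = 337.109; m = ⌈337.109⌉ = 338.

m = 338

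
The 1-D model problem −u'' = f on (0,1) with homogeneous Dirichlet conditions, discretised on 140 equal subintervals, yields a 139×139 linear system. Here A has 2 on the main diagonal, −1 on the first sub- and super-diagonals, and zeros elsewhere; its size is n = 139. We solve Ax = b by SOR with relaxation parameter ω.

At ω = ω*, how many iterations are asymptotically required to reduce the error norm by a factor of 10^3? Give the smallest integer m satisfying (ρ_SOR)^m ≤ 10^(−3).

½·tridiag(1,0,1) at n=139: λ_k = cos(kπ/140); max |λ| at k=1 ⇒ ρ_J = cos(π/140) ≈ 0.9997482.
√(1−ρ_J²) = |sin(π/140)| = 0.0224381
Young: ω* = 2/(1+√(1−ρ_J²)) = 2/(1+0.0224381) = 2/1.0224381 = 1.9561086.
At ω = 1.9561086 every |λ(B_ω)| = ω−1, so ρ_SOR = 0.9561086.
3·ln10 = 6.90776; −ln(0.9561086) = 0.0448838; m = ⌈6.90776/0.0448838⌉ = ⌈153.903⌉ = 154.

m = 154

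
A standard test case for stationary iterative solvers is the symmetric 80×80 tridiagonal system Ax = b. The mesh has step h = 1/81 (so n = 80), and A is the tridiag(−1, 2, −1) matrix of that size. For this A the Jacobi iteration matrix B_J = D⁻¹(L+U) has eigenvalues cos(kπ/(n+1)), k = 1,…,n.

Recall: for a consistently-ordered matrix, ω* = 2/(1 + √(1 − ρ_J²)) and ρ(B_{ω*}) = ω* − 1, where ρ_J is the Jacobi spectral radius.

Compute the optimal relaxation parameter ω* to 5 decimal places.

ρ_J = max_k |cos(kπ/81)| = cos(π/81) = 0.99925
√(1−ρ_J²) simplifies to sin(π/81) = 0.038775.
So ω* = 2/1.038775 = 1.92534 (Young).
and ρ(B_{ω*}) = 1.92534 − 1 = 0.92534.

ω* = 1.92534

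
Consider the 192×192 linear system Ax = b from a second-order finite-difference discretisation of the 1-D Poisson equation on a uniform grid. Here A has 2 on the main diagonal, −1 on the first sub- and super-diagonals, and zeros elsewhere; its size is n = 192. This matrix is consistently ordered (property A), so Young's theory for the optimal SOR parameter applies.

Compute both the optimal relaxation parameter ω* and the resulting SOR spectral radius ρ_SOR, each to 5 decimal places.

ω* = 1.96797, ρ_SOR = 0.96797

B_J for the 192×192 system has eigenvalues cos(kπ/193); ρ_J = cos(π/193) = 0.99987.
√(1−ρ_J²) = |sin(π/193)| = 0.016277
Then 2/(1+√(1−ρ_J²)) = 2/(1+0.016277); ω* = 2/1.016277 = 1.96797.
ρ(B_{ω*}) = ω*−1 = 0.96797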